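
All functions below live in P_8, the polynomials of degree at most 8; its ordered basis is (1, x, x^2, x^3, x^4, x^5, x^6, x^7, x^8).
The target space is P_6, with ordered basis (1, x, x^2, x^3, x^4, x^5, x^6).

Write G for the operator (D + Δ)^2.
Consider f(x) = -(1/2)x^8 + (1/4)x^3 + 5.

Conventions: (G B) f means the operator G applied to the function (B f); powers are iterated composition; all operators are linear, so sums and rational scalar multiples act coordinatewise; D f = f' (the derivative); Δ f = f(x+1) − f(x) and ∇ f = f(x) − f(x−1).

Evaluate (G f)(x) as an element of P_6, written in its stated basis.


D f = -4x^7 + (3/4)x^2
Δ f = -4x^7 - 14x^6 - 28x^5 - 35x^4 - 28x^3 - (53/4)x^2 - (13/4)x - 1/4
(D + Δ) f = -8x^7 - 14x^6 - 28x^5 - 35x^4 - 28x^3 - (25/2)x^2 - (13/4)x - 1/4
D (D + Δ) f = -56x^6 - 84x^5 - 140x^4 - 140x^3 - 84x^2 - 25x - 13/4
Δ (D + Δ) f = -56x^6 - 252x^5 - 630x^4 - 980x^3 - 952x^2 - 529x - 515/4
(D + Δ) (D + Δ) f = -112x^6 - 336x^5 - 770x^4 - 1120x^3 - 1036x^2 - 554x - 132

the result is g(x) = -112x^6 - 336x^5 - 770x^4 - 1120x^3 - 1036x^2 - 554x - 132


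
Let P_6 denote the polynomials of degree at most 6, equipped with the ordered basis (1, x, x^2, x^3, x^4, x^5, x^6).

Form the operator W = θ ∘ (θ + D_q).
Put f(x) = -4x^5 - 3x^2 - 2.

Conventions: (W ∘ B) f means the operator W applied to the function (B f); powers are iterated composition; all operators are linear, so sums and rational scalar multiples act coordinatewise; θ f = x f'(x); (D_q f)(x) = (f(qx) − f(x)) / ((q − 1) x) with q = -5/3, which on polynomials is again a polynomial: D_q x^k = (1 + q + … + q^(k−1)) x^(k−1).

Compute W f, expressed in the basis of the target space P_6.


θ f = -20x^5 - 6x^2
D_q f = -(1684/81)x^4 + 2x
(θ + D_q) f = -20x^5 - (1684/81)x^4 - 6x^2 + 2x
θ (θ + D_q) f = -100x^5 - (6736/81)x^4 - 12x^2 + 2x

the result is g(x) = -100x^5 - (6736/81)x^4 - 12x^2 + 2x


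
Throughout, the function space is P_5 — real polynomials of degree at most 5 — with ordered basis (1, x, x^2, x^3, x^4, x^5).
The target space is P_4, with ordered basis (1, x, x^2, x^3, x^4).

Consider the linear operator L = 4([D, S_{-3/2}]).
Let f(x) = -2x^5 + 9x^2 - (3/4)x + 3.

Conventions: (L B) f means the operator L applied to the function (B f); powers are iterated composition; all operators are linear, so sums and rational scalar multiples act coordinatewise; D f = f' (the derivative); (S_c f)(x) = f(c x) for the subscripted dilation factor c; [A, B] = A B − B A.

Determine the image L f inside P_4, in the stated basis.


S_{-3/2} f = (243/16)x^5 + (81/4)x^2 + (9/8)x + 3
D S_{-3/2} f = (1215/16)x^4 + (81/2)x + 9/8
D f = -10x^4 + 18x - 3/4
S_{-3/2} D f = -(405/8)x^4 - 27x - 3/4
[D, S_{-3/2}] f = (2025/16)x^4 + (135/2)x + 15/8
(4([D, S_{-3/2}])) f = (2025/4)x^4 + 270x + 15/2

the image equals g(x) = (2025/4)x^4 + 270x + 15/2


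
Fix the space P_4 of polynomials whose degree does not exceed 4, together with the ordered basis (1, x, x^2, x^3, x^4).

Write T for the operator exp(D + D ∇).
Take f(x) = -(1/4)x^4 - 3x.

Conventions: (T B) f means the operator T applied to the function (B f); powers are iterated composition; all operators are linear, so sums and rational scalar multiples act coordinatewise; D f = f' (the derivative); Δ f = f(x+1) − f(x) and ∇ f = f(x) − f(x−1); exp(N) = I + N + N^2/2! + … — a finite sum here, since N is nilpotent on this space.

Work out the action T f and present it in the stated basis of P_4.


order-1 term: -x^3 - 3x^2 + 3x - 4
order-2 term: -(3/2)x^2 - 6x
order-3 term: -x - 3
order-4 term: -1/4
the series for exp(D + D ∇) f terminates at order 4
exp(D + D ∇) f = -(1/4)x^4 - x^3 - (9/2)x^2 - 7x - 29/4

the image equals g(x) = -(1/4)x^4 - x^3 - (9/2)x^2 - 7x - 29/4


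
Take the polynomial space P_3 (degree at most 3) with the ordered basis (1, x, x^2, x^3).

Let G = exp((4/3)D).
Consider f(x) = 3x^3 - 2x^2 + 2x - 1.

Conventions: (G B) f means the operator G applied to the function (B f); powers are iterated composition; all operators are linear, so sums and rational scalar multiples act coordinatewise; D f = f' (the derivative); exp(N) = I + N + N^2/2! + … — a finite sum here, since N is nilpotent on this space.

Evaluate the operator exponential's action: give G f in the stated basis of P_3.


the image equals g(x) = 3x^3 + 10x^2 + (38/3)x + 47/9

order-1 term: 12x^2 - (16/3)x + 8/3
order-2 term: 16x - 32/9
order-3 term: 64/9
the series for exp((4/3)D) f terminates at order 3
exp((4/3)D) f = 3x^3 + 10x^2 + (38/3)x + 47/9


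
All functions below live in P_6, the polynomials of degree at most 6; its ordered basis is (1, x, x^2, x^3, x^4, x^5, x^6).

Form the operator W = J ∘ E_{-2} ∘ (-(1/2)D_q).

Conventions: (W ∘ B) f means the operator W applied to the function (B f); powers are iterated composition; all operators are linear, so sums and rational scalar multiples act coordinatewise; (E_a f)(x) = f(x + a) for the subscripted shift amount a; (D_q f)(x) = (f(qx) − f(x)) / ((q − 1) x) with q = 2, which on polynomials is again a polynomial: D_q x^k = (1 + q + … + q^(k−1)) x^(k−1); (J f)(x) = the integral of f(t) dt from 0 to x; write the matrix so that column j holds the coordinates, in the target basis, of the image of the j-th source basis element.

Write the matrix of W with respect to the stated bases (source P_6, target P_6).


image of 1: 0
image of x: -(1/2)x
image of x^2: -(3/4)x^2 + 3x
image of x^3: -(7/6)x^3 + 7x^2 - 14x
image of x^4: -(15/8)x^4 + 15x^3 - 45x^2 + 60x
image of x^5: -(31/10)x^5 + 31x^4 - 124x^3 + 248x^2 - 248x
image of x^6: -(21/4)x^6 + 63x^5 - 315x^4 + 840x^3 - 1260x^2 + 1008x
each image's coordinates form column j of the matrix

the matrix is [[0, 0, 0, 0, 0, 0, 0]; [0, -1/2, 3, -14, 60, -248, 1008]; [0, 0, -3/4, 7, -45, 248, -1260]; [0, 0, 0, -7/6, 15, -124, 840]; [0, 0, 0, 0, -15/8, 31, -315]; [0, 0, 0, 0, 0, -31/10, 63]; [0, 0, 0, 0, 0, 0, -21/4]] (rows listed top to bottom)


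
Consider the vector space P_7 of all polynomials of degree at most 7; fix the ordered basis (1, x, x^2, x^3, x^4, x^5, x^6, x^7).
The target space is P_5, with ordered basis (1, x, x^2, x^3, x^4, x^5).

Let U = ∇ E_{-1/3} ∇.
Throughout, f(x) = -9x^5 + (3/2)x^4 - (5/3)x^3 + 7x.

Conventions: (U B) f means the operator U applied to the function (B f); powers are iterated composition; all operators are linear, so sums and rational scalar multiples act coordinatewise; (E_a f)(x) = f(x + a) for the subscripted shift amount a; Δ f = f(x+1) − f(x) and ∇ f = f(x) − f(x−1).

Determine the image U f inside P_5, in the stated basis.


∇ f = -45x^4 + 96x^3 - 104x^2 + 56x - 31/6
E_{-1/3} ∇ f = -45x^4 + 156x^3 - 230x^2 + 164x - 79/2
∇ E_{-1/3} ∇ f = -180x^3 + 738x^2 - 1108x + 595

the image equals g(x) = -180x^3 + 738x^2 - 1108x + 595


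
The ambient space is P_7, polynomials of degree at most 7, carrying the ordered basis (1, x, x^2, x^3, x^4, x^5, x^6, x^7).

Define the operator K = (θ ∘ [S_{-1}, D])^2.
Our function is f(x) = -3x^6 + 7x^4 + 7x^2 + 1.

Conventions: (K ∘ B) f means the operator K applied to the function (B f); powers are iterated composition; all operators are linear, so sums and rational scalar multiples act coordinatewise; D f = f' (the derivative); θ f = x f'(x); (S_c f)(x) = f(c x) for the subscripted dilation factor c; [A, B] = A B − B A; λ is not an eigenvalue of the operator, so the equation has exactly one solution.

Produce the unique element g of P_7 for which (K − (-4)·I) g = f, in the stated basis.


the image equals g(x) = -(3/4)x^6 - (1793/4)x^4 - (129089/4)x^2 + 1/4

write g with unknown coordinates in the stated basis and equate coefficients in (K − (-4)·I) g = f
solving from the highest basis element down gives g = -(3/4)x^6 - (1793/4)x^4 - (129089/4)x^2 + 1/4
check: K g = 1800x^4 + 129096x^2
so K g − (-4)·g = -3x^6 + 7x^4 + 7x^2 + 1 = f ✓


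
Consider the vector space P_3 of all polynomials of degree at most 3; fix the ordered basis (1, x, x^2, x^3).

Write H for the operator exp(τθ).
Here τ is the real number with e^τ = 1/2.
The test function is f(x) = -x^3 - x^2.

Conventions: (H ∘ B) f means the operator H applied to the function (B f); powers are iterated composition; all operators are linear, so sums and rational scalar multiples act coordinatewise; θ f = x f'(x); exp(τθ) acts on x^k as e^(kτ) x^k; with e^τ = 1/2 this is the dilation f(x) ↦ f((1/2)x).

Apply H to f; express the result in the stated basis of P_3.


exp(τθ) x^k = e^(kτ) x^k; with e^τ = 1/2 this sends x^k to (1/2)^k x^k
x^2 ↦ 1/4 x^2
x^3 ↦ 1/8 x^3
applying this coordinatewise to f: exp(τθ) f = -(1/8)x^3 - (1/4)x^2

the image equals g(x) = -(1/8)x^3 - (1/4)x^2


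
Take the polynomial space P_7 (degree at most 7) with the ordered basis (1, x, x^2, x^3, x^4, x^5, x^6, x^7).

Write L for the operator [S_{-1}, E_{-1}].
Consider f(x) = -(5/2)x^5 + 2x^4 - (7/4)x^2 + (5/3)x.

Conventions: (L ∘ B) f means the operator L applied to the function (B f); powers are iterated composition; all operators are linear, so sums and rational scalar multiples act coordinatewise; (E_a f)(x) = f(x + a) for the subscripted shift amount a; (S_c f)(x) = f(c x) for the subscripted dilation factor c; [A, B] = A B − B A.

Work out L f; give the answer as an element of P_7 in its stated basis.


E_{-1} f = -(5/2)x^5 + (29/2)x^4 - 33x^3 + (141/4)x^2 - (46/3)x + 13/12
S_{-1} E_{-1} f = (5/2)x^5 + (29/2)x^4 + 33x^3 + (141/4)x^2 + (46/3)x + 13/12
S_{-1} f = (5/2)x^5 + 2x^4 - (7/4)x^2 - (5/3)x
E_{-1} S_{-1} f = (5/2)x^5 - (21/2)x^4 + 17x^3 - (59/4)x^2 + (19/3)x - 7/12
[S_{-1}, E_{-1}] f = 25x^4 + 16x^3 + 50x^2 + 9x + 5/3

g(x) = 25x^4 + 16x^3 + 50x^2 + 9x + 5/3


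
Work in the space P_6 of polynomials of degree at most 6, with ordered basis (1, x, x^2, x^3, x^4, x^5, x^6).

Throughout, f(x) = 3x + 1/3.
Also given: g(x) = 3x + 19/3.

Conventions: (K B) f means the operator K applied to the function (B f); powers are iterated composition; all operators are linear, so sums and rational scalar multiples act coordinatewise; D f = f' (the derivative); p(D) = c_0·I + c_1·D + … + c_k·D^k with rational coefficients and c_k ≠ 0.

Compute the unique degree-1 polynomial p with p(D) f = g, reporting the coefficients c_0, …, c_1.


D^0 f = 3x + 1/3
D^1 f = 3
matching coefficients of g against c_0 f + c_1 Df + … from the top degree down determines the c_i
solution: c_0 = 1, c_1 = 2

c_0 = 1, c_1 = 2


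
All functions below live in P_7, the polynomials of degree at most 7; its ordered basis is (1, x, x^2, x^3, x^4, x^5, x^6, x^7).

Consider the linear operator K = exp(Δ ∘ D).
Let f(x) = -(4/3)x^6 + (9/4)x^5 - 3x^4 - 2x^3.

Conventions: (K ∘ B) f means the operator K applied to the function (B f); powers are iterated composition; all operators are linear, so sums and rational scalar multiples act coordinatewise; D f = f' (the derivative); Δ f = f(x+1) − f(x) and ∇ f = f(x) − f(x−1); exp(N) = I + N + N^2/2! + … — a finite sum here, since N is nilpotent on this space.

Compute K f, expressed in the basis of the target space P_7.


g(x) = -(4/3)x^6 + (9/4)x^5 - 43x^4 - 37x^3 - (577/2)x^2 - 388x - 1423/4

order-1 term: -40x^4 - 35x^3 - (97/2)x^2 - 43x - 59/4
order-2 term: -240x^2 - 345x - 181
order-3 term: -160
the series for exp(Δ ∘ D) f terminates at order 3
exp(Δ ∘ D) f = -(4/3)x^6 + (9/4)x^5 - 43x^4 - 37x^3 - (577/2)x^2 - 388x - 1423/4


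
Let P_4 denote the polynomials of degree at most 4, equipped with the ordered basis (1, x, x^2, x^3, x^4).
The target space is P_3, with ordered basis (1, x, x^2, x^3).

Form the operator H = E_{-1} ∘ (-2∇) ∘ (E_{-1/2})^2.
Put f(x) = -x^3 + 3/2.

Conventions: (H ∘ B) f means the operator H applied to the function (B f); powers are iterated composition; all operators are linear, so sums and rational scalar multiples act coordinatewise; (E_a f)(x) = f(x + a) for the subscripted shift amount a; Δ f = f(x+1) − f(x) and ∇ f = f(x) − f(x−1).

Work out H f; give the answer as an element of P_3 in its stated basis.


E_{-1/2} f = -x^3 + (3/2)x^2 - (3/4)x + 13/8
E_{-1/2} E_{-1/2} f = -x^3 + 3x^2 - 3x + 5/2
∇ (E_{-1/2})^2 f = -3x^2 + 9x - 7
(-2∇) (E_{-1/2})^2 f = 6x^2 - 18x + 14
E_{-1} (-2∇) (E_{-1/2})^2 f = 6x^2 - 30x + 38

g(x) = 6x^2 - 30x + 38


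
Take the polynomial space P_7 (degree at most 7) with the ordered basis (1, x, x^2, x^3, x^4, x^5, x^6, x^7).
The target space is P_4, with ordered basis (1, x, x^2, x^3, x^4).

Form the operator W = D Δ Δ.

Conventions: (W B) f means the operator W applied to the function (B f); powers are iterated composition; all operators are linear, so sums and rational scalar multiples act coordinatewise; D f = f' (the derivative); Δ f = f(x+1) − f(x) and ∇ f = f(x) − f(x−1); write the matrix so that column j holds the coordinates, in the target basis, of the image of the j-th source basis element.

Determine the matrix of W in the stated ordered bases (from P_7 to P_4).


image of 1: 0
image of x: 0
image of x^2: 0
image of x^3: 6
image of x^4: 24x + 24
image of x^5: 60x^2 + 120x + 70
image of x^6: 120x^3 + 360x^2 + 420x + 180
image of x^7: 210x^4 + 840x^3 + 1470x^2 + 1260x + 434
each image's coordinates form column j of the matrix

the matrix is [[0, 0, 0, 6, 24, 70, 180, 434]; [0, 0, 0, 0, 24, 120, 420, 1260]; [0, 0, 0, 0, 0, 60, 360, 1470]; [0, 0, 0, 0, 0, 0, 120, 840]; [0, 0, 0, 0, 0, 0, 0, 210]] (rows listed top to bottom)


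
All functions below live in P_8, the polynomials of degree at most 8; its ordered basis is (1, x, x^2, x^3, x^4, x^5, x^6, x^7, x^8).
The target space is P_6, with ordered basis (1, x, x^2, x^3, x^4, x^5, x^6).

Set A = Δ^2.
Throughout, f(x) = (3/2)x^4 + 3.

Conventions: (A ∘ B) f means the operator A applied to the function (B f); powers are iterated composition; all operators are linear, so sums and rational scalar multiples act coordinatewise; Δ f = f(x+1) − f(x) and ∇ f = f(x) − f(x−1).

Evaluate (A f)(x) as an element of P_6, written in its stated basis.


Δ f = 6x^3 + 9x^2 + 6x + 3/2
Δ Δ f = 18x^2 + 36x + 21

the result is g(x) = 18x^2 + 36x + 21


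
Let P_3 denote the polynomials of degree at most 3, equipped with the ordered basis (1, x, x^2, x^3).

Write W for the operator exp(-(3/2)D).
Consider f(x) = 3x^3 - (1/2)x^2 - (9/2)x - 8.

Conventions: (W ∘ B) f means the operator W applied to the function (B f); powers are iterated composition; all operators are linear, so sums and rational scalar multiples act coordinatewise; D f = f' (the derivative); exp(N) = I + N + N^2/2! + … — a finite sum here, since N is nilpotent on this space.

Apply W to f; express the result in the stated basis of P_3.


the result is g(x) = 3x^3 - 14x^2 + (69/4)x - 25/2

order-1 term: -(27/2)x^2 + (3/2)x + 27/4
order-2 term: (81/4)x - 9/8
order-3 term: -81/8
the series for exp(-(3/2)D) f terminates at order 3
exp(-(3/2)D) f = 3x^3 - 14x^2 + (69/4)x - 25/2


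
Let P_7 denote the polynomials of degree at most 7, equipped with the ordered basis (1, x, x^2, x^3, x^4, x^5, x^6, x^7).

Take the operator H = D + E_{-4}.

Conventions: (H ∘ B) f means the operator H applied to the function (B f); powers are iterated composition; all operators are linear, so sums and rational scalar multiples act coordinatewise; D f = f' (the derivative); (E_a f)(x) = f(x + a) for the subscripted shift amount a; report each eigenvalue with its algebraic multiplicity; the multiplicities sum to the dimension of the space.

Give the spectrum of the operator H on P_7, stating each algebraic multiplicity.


image of 1: 1
image of x: x - 3
image of x^2: x^2 - 6x + 16
image of x^3: x^3 - 9x^2 + 48x - 64
image of x^4: x^4 - 12x^3 + 96x^2 - 256x + 256
image of x^5: x^5 - 15x^4 + 160x^3 - 640x^2 + 1280x - 1024
image of x^6: x^6 - 18x^5 + 240x^4 - 1280x^3 + 3840x^2 - 6144x + 4096
image of x^7: x^7 - 21x^6 + 336x^5 - 2240x^4 + 8960x^3 - 21504x^2 + 28672x - 16384
the matrix is upper triangular; its diagonal is (1, 1, 1, 1, 1, 1, 1, 1)
for a triangular matrix the eigenvalues are the diagonal entries, with algebraic multiplicity their repetition count

λ = 1 (multiplicity 8)


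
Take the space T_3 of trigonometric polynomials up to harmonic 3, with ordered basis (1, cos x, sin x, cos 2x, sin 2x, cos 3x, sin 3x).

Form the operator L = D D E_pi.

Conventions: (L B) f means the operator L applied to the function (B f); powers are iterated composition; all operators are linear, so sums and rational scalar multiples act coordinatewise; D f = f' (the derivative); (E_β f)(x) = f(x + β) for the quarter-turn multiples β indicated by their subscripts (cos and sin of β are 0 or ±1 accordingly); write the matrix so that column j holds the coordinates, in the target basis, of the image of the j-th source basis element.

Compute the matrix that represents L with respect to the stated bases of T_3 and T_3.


the matrix is [[0, 0, 0, 0, 0, 0, 0]; [0, 1, 0, 0, 0, 0, 0]; [0, 0, 1, 0, 0, 0, 0]; [0, 0, 0, -4, 0, 0, 0]; [0, 0, 0, 0, -4, 0, 0]; [0, 0, 0, 0, 0, 9, 0]; [0, 0, 0, 0, 0, 0, 9]] (rows listed top to bottom)

image of 1: 0
image of cos x: cos x
image of sin x: sin x
image of cos 2x: -4cos 2x
image of sin 2x: -4sin 2x
image of cos 3x: 9cos 3x
image of sin 3x: 9sin 3x
each image's coordinates form column j of the matrix


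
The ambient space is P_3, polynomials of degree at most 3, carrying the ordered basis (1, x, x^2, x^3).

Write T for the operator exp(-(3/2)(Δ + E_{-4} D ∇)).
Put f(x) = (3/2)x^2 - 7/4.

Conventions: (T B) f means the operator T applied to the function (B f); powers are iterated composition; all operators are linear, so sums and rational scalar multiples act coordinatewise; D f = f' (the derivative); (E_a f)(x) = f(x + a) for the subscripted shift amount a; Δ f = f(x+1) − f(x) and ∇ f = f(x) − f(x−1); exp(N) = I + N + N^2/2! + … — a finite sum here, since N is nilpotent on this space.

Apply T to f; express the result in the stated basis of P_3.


order-1 term: -(9/2)x - 27/4
order-2 term: 27/8
the series for exp(-(3/2)(Δ + E_{-4} D ∇)) f terminates at order 2
exp(-(3/2)(Δ + E_{-4} D ∇)) f = (3/2)x^2 - (9/2)x - 41/8

g(x) = (3/2)x^2 - (9/2)x - 41/8


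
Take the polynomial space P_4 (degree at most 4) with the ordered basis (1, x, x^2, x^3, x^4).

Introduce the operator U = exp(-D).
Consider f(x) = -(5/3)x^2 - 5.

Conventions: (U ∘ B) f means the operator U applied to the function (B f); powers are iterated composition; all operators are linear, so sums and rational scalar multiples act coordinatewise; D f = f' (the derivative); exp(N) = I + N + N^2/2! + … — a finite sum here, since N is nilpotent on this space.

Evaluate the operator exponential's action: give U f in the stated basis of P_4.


order-1 term: (10/3)x
order-2 term: -5/3
the series for exp(-D) f terminates at order 2
exp(-D) f = -(5/3)x^2 + (10/3)x - 20/3

the result is g(x) = -(5/3)x^2 + (10/3)x - 20/3


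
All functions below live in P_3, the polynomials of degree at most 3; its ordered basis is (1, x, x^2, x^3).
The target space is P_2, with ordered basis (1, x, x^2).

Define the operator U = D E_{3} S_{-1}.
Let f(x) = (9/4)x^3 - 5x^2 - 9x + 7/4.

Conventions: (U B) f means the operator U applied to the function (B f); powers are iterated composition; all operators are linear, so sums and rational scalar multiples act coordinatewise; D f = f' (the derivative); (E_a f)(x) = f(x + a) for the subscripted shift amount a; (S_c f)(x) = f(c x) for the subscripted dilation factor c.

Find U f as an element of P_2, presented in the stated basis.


g(x) = -(27/4)x^2 - (101/2)x - 327/4

S_{-1} f = -(9/4)x^3 - 5x^2 + 9x + 7/4
E_{3} S_{-1} f = -(9/4)x^3 - (101/4)x^2 - (327/4)x - 77
D E_{3} S_{-1} f = -(27/4)x^2 - (101/2)x - 327/4


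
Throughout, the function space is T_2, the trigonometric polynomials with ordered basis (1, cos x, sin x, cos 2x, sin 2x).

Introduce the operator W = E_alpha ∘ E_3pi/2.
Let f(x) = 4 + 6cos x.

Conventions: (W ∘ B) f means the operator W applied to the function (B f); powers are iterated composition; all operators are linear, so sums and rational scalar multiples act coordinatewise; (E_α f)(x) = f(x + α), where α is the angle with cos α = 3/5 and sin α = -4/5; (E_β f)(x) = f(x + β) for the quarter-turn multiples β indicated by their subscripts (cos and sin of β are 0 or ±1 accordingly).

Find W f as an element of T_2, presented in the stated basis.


E_3pi/2 f = 4 + 6sin x
E_alpha E_3pi/2 f = 4 - (24/5)cos x + (18/5)sin x

g(x) = 4 - (24/5)cos x + (18/5)sin x


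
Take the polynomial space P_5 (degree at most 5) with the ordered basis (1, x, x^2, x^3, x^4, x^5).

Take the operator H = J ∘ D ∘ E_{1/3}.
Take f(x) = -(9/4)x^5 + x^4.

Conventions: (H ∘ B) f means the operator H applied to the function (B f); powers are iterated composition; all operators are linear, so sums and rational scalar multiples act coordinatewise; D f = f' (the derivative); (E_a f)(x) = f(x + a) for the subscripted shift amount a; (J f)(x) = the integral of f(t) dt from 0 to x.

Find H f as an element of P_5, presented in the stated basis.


E_{1/3} f = -(9/4)x^5 - (11/4)x^4 - (7/6)x^3 - (1/6)x^2 + (1/108)x + 1/324
D E_{1/3} f = -(45/4)x^4 - 11x^3 - (7/2)x^2 - (1/3)x + 1/108
J D E_{1/3} f = -(9/4)x^5 - (11/4)x^4 - (7/6)x^3 - (1/6)x^2 + (1/108)x

the image equals g(x) = -(9/4)x^5 - (11/4)x^4 - (7/6)x^3 - (1/6)x^2 + (1/108)x


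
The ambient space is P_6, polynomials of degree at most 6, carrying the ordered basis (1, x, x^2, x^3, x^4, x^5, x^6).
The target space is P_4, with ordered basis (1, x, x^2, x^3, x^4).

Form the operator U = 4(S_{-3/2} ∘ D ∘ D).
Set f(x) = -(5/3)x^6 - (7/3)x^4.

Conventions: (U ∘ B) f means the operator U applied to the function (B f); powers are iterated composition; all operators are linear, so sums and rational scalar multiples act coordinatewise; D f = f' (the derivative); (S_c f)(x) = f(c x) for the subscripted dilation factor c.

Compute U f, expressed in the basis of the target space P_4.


D f = -10x^5 - (28/3)x^3
D D f = -50x^4 - 28x^2
S_{-3/2} D D f = -(2025/8)x^4 - 63x^2
(4(S_{-3/2} ∘ D ∘ D)) f = -(2025/2)x^4 - 252x^2

g(x) = -(2025/2)x^4 - 252x^2


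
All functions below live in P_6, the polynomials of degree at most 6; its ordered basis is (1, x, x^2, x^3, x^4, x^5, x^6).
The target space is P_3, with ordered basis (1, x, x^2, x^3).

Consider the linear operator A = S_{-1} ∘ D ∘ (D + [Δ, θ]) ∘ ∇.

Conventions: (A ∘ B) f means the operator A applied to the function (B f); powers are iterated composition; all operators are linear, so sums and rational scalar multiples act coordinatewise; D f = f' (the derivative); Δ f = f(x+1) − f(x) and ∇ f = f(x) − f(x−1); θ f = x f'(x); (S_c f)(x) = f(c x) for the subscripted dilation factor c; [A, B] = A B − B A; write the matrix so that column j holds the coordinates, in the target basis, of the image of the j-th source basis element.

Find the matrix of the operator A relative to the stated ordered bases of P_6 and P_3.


image of 1: 0
image of x: 0
image of x^2: 0
image of x^3: 12
image of x^4: -48x
image of x^5: 120x^2 + 40
image of x^6: -240x^3 - 240x
each image's coordinates form column j of the matrix

the matrix is [[0, 0, 0, 12, 0, 40, 0]; [0, 0, 0, 0, -48, 0, -240]; [0, 0, 0, 0, 0, 120, 0]; [0, 0, 0, 0, 0, 0, -240]] (rows listed top to bottom)


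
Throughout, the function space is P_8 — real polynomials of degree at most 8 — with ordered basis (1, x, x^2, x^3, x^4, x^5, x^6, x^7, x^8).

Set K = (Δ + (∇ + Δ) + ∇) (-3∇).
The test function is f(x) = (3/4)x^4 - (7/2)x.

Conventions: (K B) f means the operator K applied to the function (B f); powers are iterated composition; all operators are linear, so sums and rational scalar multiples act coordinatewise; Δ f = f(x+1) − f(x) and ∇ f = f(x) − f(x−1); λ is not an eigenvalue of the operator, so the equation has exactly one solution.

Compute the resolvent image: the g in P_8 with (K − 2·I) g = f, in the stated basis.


write g with unknown coordinates in the stated basis and equate coefficients in (K − 2·I) g = f
solving from the highest basis element down gives g = -(3/8)x^4 + 27x^2 - (101/4)x - 306
check: K g = 54x^2 - 54x - 612
so K g − 2·g = (3/4)x^4 - (7/2)x = f ✓

the result is g(x) = -(3/8)x^4 + 27x^2 - (101/4)x - 306


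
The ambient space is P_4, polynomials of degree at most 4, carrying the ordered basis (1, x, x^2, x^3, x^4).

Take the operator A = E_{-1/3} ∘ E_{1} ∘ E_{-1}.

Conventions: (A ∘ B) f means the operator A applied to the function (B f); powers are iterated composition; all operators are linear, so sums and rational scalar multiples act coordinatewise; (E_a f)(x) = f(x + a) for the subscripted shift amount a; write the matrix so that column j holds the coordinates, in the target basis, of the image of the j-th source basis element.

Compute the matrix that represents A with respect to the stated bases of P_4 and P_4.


the matrix is [[1, -1/3, 1/9, -1/27, 1/81]; [0, 1, -2/3, 1/3, -4/27]; [0, 0, 1, -1, 2/3]; [0, 0, 0, 1, -4/3]; [0, 0, 0, 0, 1]] (rows listed top to bottom)

image of 1: 1
image of x: x - 1/3
image of x^2: x^2 - (2/3)x + 1/9
image of x^3: x^3 - x^2 + (1/3)x - 1/27
image of x^4: x^4 - (4/3)x^3 + (2/3)x^2 - (4/27)x + 1/81
each image's coordinates form column j of the matrix


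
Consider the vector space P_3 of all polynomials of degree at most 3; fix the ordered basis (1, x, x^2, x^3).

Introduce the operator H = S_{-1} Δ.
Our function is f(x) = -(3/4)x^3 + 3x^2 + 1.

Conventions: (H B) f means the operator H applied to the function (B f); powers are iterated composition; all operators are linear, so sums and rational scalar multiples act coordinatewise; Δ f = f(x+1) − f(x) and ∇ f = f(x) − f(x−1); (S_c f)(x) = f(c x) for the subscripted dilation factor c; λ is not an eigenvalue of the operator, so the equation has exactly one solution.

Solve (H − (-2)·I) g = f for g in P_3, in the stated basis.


write g with unknown coordinates in the stated basis and equate coefficients in (H − (-2)·I) g = f
solving from the highest basis element down gives g = -(3/8)x^3 + (33/16)x^2 + (3/2)x - 35/32
check: H g = -(9/8)x^2 - 3x + 51/16
so H g − (-2)·g = -(3/4)x^3 + 3x^2 + 1 = f ✓

the result is g(x) = -(3/8)x^3 + (33/16)x^2 + (3/2)x - 35/32


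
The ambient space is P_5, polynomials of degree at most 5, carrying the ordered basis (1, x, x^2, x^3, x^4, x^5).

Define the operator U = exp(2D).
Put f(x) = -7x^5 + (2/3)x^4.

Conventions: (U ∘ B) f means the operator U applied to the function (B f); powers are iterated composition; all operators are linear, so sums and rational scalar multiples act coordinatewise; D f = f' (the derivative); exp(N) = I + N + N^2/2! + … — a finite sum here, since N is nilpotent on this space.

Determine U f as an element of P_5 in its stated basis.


g(x) = -7x^5 - (208/3)x^4 - (824/3)x^3 - 544x^2 - (1616/3)x - 640/3

order-1 term: -70x^4 + (16/3)x^3
order-2 term: -280x^3 + 16x^2
order-3 term: -560x^2 + (64/3)x
order-4 term: -560x + 32/3
order-5 term: -224
the series for exp(2D) f terminates at order 5
exp(2D) f = -7x^5 - (208/3)x^4 - (824/3)x^3 - 544x^2 - (1616/3)x - 640/3


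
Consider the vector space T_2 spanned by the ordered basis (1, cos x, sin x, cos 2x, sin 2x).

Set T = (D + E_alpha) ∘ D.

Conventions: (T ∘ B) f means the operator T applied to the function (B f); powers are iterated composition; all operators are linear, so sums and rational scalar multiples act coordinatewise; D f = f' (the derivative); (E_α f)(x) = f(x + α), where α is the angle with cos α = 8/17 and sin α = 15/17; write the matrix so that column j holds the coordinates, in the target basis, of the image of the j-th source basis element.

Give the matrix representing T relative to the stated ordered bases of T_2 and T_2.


image of 1: 0
image of cos x: -(32/17)cos x - (8/17)sin x
image of sin x: (8/17)cos x - (32/17)sin x
image of cos 2x: -(1636/289)cos 2x + (322/289)sin 2x
image of sin 2x: -(322/289)cos 2x - (1636/289)sin 2x
each image's coordinates form column j of the matrix

the matrix is [[0, 0, 0, 0, 0]; [0, -32/17, 8/17, 0, 0]; [0, -8/17, -32/17, 0, 0]; [0, 0, 0, -1636/289, -322/289]; [0, 0, 0, 322/289, -1636/289]] (rows listed top to bottom)


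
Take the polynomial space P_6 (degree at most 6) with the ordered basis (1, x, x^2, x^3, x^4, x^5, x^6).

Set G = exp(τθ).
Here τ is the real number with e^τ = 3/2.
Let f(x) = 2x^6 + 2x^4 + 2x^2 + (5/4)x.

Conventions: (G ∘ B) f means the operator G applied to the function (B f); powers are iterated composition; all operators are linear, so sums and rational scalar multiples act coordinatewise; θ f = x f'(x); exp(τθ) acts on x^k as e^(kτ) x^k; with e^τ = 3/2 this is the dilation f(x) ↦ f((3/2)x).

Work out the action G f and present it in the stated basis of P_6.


the image equals g(x) = (729/32)x^6 + (81/8)x^4 + (9/2)x^2 + (15/8)x

exp(τθ) x^k = e^(kτ) x^k; with e^τ = 3/2 this sends x^k to (3/2)^k x^k
x ↦ 3/2 x
x^2 ↦ 9/4 x^2
x^4 ↦ 81/16 x^4
x^6 ↦ 729/64 x^6
applying this coordinatewise to f: exp(τθ) f = (729/32)x^6 + (81/8)x^4 + (9/2)x^2 + (15/8)x


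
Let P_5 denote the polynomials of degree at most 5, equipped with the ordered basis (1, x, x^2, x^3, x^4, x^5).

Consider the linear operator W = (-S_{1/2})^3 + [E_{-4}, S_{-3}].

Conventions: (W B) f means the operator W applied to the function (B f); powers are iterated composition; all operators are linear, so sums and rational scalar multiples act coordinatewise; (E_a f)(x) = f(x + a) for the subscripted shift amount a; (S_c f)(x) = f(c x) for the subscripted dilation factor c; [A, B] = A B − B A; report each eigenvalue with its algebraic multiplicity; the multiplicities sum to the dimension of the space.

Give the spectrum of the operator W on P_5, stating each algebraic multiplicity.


λ = -1 (multiplicity 1), λ = -1/8 (multiplicity 1), λ = -1/64 (multiplicity 1), λ = -1/512 (multiplicity 1), λ = -1/4096 (multiplicity 1), λ = -1/32768 (multiplicity 1)

image of 1: -1
image of x: -(1/8)x + 16
image of x^2: -(1/64)x^2 - 96x + 128
image of x^3: -(1/512)x^3 + 432x^2 - 1152x + 1792
image of x^4: -(1/4096)x^4 - 1728x^3 + 6912x^2 - 21504x + 20480
image of x^5: -(1/32768)x^5 + 6480x^4 - 34560x^3 + 161280x^2 - 307200x + 249856
the matrix is upper triangular; its diagonal is (-1, -1/8, -1/64, -1/512, -1/4096, -1/32768)
for a triangular matrix the eigenvalues are the diagonal entries, with algebraic multiplicity their repetition count


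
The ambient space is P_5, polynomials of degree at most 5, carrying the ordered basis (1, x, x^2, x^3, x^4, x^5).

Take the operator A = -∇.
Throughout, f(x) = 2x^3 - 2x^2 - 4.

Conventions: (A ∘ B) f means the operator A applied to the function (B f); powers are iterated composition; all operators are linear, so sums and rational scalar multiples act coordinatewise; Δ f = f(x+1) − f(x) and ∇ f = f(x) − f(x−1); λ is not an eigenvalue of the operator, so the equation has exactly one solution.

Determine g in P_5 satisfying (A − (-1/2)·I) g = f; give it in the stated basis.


the result is g(x) = 4x^3 + 20x^2 + 56x + 72

write g with unknown coordinates in the stated basis and equate coefficients in (A − (-1/2)·I) g = f
solving from the highest basis element down gives g = 4x^3 + 20x^2 + 56x + 72
check: A g = -12x^2 - 28x - 40
so A g − (-1/2)·g = 2x^3 - 2x^2 - 4 = f ✓


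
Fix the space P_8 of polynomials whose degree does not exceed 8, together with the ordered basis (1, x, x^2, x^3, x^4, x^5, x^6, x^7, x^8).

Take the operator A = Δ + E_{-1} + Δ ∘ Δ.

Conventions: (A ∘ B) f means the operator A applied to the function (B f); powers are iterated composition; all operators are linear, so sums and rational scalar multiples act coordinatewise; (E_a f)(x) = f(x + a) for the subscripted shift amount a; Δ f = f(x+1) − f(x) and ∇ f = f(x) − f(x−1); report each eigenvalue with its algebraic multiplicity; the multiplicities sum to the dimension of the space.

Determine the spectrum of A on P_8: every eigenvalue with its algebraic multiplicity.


λ = 1 (multiplicity 9)

image of 1: 1
image of x: x
image of x^2: x^2 + 4
image of x^3: x^3 + 12x + 6
image of x^4: x^4 + 24x^2 + 24x + 16
image of x^5: x^5 + 40x^3 + 60x^2 + 80x + 30
image of x^6: x^6 + 60x^4 + 120x^3 + 240x^2 + 180x + 64
image of x^7: x^7 + 84x^5 + 210x^4 + 560x^3 + 630x^2 + 448x + 126
image of x^8: x^8 + 112x^6 + 336x^5 + 1120x^4 + 1680x^3 + 1792x^2 + 1008x + 256
the matrix is upper triangular; its diagonal is (1, 1, 1, 1, 1, 1, 1, 1, 1)
for a triangular matrix the eigenvalues are the diagonal entries, with algebraic multiplicity their repetition count


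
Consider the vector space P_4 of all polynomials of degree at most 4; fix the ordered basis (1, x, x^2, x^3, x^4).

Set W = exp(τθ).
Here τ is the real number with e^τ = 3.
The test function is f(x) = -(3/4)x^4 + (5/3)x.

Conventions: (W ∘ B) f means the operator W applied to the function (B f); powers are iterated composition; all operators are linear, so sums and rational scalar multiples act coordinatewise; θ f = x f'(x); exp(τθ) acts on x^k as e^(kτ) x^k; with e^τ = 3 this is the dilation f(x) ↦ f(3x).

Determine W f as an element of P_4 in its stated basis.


exp(τθ) x^k = e^(kτ) x^k; with e^τ = 3 this sends x^k to 3^k x^k
x ↦ 3 x
x^4 ↦ 81 x^4
applying this coordinatewise to f: exp(τθ) f = -(243/4)x^4 + 5x

g(x) = -(243/4)x^4 + 5x


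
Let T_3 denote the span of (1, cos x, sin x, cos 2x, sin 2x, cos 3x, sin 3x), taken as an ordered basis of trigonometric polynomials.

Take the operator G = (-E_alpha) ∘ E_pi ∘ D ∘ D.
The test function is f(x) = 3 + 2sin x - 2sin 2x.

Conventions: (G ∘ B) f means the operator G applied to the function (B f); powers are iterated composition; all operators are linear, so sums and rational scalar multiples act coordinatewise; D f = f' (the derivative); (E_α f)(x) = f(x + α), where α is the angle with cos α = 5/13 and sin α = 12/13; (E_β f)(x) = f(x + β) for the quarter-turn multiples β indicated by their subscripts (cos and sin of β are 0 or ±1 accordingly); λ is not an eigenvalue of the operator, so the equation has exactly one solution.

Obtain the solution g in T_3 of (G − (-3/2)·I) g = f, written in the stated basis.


write g with unknown coordinates in the stated basis and equate coefficients in (G − (-3/2)·I) g = f
solving from the highest basis element down gives g = 2 + (96/109)cos x + (116/109)sin x + (768/1325)cos 2x + (356/1325)sin 2x
check: G g = -(144/109)cos x + (44/109)sin x - (1152/1325)cos 2x - (3184/1325)sin 2x
so G g − (-3/2)·g = 3 + 2sin x - 2sin 2x = f ✓

g(x) = 2 + (96/109)cos x + (116/109)sin x + (768/1325)cos 2x + (356/1325)sin 2x


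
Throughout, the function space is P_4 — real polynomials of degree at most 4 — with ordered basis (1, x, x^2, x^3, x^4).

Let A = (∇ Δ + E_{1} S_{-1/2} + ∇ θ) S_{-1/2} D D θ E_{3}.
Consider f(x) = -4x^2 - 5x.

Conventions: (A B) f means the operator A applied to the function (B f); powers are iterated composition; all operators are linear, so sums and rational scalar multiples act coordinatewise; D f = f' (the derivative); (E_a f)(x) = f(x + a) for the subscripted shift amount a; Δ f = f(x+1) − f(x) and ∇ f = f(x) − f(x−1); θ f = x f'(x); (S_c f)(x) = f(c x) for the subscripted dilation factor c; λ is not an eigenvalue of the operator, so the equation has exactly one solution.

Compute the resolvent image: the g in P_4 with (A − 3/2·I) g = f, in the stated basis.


the result is g(x) = (8/3)x^2 + (10/3)x + 64/9

write g with unknown coordinates in the stated basis and equate coefficients in (A − 3/2·I) g = f
solving from the highest basis element down gives g = (8/3)x^2 + (10/3)x + 64/9
check: A g = 32/3
so A g − 3/2·g = -4x^2 - 5x = f ✓


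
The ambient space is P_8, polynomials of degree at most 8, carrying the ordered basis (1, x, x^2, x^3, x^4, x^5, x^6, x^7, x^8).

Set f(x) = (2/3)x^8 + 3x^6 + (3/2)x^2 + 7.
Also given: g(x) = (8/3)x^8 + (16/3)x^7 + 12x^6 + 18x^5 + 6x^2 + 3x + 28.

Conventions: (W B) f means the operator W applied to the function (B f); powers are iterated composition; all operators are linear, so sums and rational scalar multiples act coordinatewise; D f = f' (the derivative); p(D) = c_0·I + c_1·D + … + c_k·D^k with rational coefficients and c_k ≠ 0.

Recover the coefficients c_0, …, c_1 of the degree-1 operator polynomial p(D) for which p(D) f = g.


p(D) = 4·I + D, i.e. c_0 = 4, c_1 = 1

D^0 f = (2/3)x^8 + 3x^6 + (3/2)x^2 + 7
D^1 f = (16/3)x^7 + 18x^5 + 3x
matching coefficients of g against c_0 f + c_1 Df + … from the top degree down determines the c_i
solution: c_0 = 4, c_1 = 1


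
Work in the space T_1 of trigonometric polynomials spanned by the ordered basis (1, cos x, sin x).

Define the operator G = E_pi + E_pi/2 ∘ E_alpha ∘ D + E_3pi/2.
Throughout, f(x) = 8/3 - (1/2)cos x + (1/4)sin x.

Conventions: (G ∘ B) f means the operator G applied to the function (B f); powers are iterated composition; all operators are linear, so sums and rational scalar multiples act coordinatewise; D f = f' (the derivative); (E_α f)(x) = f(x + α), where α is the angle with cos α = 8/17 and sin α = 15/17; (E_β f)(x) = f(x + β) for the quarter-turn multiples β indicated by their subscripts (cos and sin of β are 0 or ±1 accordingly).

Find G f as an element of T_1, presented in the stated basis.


E_pi f = 8/3 + (1/2)cos x - (1/4)sin x
D f = (1/4)cos x + (1/2)sin x
E_alpha D f = (19/34)cos x + (1/68)sin x
E_pi/2 E_alpha D f = (1/68)cos x - (19/34)sin x
E_3pi/2 f = 8/3 - (1/4)cos x - (1/2)sin x
(E_pi + E_pi/2 ∘ E_alpha ∘ D + E_3pi/2) f = 16/3 + (9/34)cos x - (89/68)sin x

the result is g(x) = 16/3 + (9/34)cos x - (89/68)sin x


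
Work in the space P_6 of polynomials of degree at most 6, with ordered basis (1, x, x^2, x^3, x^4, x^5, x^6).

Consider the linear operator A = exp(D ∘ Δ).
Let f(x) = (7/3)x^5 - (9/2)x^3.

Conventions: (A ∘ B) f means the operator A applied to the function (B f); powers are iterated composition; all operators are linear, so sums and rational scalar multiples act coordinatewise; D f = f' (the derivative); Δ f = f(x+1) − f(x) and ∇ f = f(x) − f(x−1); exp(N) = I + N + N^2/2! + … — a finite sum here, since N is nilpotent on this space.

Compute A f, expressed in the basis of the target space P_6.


order-1 term: (140/3)x^3 + 70x^2 + (59/3)x - 11/6
order-2 term: 140x + 140
the series for exp(D ∘ Δ) f terminates at order 2
exp(D ∘ Δ) f = (7/3)x^5 + (253/6)x^3 + 70x^2 + (479/3)x + 829/6

g(x) = (7/3)x^5 + (253/6)x^3 + 70x^2 + (479/3)x + 829/6


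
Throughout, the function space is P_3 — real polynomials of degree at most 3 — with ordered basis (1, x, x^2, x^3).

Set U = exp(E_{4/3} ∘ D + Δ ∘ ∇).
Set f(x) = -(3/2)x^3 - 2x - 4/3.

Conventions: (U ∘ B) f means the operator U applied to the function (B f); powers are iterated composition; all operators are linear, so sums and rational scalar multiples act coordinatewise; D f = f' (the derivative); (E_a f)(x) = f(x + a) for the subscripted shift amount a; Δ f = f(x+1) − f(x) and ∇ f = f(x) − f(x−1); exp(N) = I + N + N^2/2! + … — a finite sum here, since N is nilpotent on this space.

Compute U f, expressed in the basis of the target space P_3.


the result is g(x) = -(3/2)x^3 - (9/2)x^2 - (55/2)x - 203/6

order-1 term: -(9/2)x^2 - 21x - 10
order-2 term: -(9/2)x - 21
order-3 term: -3/2
the series for exp(E_{4/3} ∘ D + Δ ∘ ∇) f terminates at order 3
exp(E_{4/3} ∘ D + Δ ∘ ∇) f = -(3/2)x^3 - (9/2)x^2 - (55/2)x - 203/6


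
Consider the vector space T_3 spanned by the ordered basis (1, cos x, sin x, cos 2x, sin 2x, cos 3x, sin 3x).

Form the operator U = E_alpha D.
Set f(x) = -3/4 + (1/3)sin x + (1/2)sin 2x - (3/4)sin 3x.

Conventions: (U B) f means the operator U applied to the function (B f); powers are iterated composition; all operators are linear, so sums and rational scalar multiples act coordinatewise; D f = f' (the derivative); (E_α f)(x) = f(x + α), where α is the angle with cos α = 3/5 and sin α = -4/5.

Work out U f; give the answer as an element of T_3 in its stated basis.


the result is g(x) = (1/5)cos x + (4/15)sin x - (7/25)cos 2x + (24/25)sin 2x + (1053/500)cos 3x - (99/125)sin 3x

D f = (1/3)cos x + cos 2x - (9/4)cos 3x
E_alpha D f = (1/5)cos x + (4/15)sin x - (7/25)cos 2x + (24/25)sin 2x + (1053/500)cos 3x - (99/125)sin 3x
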